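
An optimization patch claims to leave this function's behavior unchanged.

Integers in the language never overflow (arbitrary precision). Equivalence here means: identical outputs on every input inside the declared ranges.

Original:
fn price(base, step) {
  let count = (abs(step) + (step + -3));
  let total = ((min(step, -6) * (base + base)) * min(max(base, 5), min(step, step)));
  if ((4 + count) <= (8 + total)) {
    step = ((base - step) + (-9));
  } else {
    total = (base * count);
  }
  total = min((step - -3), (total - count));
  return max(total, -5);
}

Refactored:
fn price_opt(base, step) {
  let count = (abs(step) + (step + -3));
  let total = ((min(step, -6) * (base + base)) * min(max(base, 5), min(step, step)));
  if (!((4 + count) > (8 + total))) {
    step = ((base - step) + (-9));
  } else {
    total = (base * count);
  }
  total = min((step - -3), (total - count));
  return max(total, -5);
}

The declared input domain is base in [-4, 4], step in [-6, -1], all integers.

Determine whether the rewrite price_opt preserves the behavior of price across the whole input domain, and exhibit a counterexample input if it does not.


Equivalent — the differences include comparison usage differs; also boolean connective usage differs, yet no declared input distinguishes the two.
As a probe, take base=0, step=-1: price runs count = -3; total = 0; ((4 + count) <= (8 + total)) -> true; step = -8; total = -5; return -5; price_opt runs count = -3; total = 0; (!((4 + count) > (8 + total))) -> true; step = -8; total = -5; return -5; both end at -5.
Sweeping the whole domain (54 inputs) finds no disagreement.
verdict: equivalent


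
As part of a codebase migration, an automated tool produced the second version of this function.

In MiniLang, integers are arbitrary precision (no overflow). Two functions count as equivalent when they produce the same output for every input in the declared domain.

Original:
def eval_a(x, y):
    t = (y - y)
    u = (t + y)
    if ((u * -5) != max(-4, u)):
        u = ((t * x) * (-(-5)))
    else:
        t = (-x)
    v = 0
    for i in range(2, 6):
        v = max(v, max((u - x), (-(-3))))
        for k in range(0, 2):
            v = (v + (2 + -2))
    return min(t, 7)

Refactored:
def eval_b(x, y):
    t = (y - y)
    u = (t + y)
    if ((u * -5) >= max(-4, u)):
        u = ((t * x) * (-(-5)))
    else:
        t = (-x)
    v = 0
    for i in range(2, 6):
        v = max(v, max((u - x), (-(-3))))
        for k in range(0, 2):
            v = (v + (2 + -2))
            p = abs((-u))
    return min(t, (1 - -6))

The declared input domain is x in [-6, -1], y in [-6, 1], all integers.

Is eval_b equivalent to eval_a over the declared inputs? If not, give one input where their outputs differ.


These are not equivalent — on x=-6, y=0 the outputs split (6 vs 0).
eval_a: t := 0 | u := 0 | ((u * -5) != max(-4, u)): false | t := 6 | v := 0 | iter i=2: | v := 6 | iter k=0: | v := 6 | iter k=1: | v := 6 | iter i=3: | v := 6 | iter k=0: | v := 6 | iter k=1: | v := 6 | iter i=4: | v := 6 | iter k=0: | v := 6 | iter k=1: | v := 6 | iter i=5: | v := 6 | iter k=0: | v := 6 | iter k=1: | v := 6 | result 6
eval_b: t := 0 | u := 0 | ((u * -5) >= max(-4, u)): true | u := 0 | v := 0 | iter i=2: | v := 6 | iter k=0: | v := 6 | p := 0 | iter k=1: | v := 6 | p := 0 | iter i=3: | v := 6 | iter k=0: | v := 6 | p := 0 | iter k=1: | v := 6 | p := 0 | iter i=4: | v := 6 | iter k=0: | v := 6 | p := 0 | iter k=1: | v := 6 | p := 0 | iter i=5: | v := 6 | iter k=0: | v := 6 | p := 0 | iter k=1: | v := 6 | p := 0 | result 0
verdict: not equivalent; witness: x=-6, y=0


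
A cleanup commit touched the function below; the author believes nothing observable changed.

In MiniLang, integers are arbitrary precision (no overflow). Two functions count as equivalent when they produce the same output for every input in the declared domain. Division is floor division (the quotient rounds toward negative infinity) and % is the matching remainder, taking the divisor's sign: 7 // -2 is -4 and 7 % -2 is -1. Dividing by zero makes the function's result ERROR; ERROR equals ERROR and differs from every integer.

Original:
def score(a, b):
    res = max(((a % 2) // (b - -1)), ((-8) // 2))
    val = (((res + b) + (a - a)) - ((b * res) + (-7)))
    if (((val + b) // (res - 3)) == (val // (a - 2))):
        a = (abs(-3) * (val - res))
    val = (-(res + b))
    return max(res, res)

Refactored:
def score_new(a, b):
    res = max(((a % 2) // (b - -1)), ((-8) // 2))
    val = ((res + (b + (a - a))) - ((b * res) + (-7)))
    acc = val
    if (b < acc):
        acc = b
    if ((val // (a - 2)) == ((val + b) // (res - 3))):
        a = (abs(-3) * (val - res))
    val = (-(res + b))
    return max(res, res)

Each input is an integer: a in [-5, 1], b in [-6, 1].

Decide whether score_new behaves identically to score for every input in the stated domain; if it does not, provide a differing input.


The two versions differ — the changes include local variable names differ; branching structure differs; statement counts differ; comparison usage differs.
As a probe, take a=-3, b=-6: score runs res becomes -1; next val becomes -6; next (((val + b) // (res - 3)) == (val // (a - 2))) evaluates to false; next val becomes 7; next final value -1; score_new runs res becomes -1; next val becomes -6; next acc becomes -6; next (b < acc) evaluates to false; next ((val // (a - 2)) == ((val + b) // (res - 3))) evaluates to false; next val becomes 7; next final value -1; both end at -1.
Sweeping the whole domain (56 inputs) finds no disagreement.
verdict: equivalent


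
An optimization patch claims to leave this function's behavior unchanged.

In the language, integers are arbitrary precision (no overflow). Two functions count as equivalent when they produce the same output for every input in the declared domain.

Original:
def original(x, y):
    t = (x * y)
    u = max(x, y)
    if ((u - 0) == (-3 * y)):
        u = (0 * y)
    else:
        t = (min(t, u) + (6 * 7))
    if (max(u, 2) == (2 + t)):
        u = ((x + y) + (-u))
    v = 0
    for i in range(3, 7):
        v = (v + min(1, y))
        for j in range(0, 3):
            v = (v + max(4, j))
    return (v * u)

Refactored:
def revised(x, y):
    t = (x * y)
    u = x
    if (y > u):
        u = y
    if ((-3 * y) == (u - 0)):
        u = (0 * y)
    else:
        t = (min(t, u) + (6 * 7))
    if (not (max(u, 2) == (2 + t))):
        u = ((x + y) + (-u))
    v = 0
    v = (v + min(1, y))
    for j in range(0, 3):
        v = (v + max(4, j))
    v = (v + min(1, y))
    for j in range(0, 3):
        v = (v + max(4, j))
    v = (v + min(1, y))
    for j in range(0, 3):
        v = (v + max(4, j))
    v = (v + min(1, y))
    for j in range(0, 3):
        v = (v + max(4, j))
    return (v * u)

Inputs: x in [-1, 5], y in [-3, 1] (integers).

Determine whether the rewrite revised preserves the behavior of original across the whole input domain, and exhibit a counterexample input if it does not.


There is a counterexample at x=-1, y=-3: -36 on one side, -108 on the other.
original: t := 3 | u := -1 | ((u - 0) == (-3 * y)): false | t := 41 | (max(u, 2) == (2 + t)): false | v := 0 | iter i=3: | v := -3 | iter j=0: | v := 1 | iter j=1: | v := 5 | iter j=2: | v := 9 | iter i=4: | v := 6 | iter j=0: | v := 10 | iter j=1: | v := 14 | iter j=2: | v := 18 | iter i=5: | v := 15 | iter j=0: | v := 19 | iter j=1: | v := 23 | iter j=2: | v := 27 | iter i=6: | v := 24 | iter j=0: | v := 28 | iter j=1: | v := 32 | iter j=2: | v := 36 | result -36
revised: t := 3 | u := -1 | (y > u): false | ((-3 * y) == (u - 0)): false | t := 41 | (not (max(u, 2) == (2 + t))): true | u := -3 | v := 0 | v := -3 | iter j=0: | v := 1 | iter j=1: | v := 5 | iter j=2: | v := 9 | v := 6 | iter j=0: | v := 10 | iter j=1: | v := 14 | iter j=2: | v := 18 | v := 15 | iter j=0: | v := 19 | iter j=1: | v := 23 | iter j=2: | v := 27 | v := 24 | iter j=0: | v := 28 | iter j=1: | v := 32 | iter j=2: | v := 36 | result -108
verdict: not equivalent; witness: x=-1, y=-3


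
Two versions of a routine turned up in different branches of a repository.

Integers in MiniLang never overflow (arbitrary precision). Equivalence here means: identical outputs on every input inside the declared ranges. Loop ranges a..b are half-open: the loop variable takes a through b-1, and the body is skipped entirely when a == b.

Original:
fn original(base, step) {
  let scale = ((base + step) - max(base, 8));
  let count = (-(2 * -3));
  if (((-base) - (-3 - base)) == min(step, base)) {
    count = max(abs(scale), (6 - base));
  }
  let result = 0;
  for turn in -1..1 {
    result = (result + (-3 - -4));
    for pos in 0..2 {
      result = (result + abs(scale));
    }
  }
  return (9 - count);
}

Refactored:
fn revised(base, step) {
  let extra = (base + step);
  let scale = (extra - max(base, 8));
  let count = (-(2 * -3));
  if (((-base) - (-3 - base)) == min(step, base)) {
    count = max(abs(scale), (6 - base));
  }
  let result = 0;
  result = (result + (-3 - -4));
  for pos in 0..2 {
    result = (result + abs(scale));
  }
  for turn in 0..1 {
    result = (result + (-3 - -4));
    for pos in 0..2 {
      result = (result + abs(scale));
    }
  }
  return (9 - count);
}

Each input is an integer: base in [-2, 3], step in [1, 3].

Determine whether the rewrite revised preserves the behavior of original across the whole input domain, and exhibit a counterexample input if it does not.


Changes here: constant usage differs; also local variable names differ; also arithmetic usage differs; also loop structure differs; also min/max/abs usage differs; also statement counts differ; the full 18-point sweep finds no disagreement.
verdict: equivalent


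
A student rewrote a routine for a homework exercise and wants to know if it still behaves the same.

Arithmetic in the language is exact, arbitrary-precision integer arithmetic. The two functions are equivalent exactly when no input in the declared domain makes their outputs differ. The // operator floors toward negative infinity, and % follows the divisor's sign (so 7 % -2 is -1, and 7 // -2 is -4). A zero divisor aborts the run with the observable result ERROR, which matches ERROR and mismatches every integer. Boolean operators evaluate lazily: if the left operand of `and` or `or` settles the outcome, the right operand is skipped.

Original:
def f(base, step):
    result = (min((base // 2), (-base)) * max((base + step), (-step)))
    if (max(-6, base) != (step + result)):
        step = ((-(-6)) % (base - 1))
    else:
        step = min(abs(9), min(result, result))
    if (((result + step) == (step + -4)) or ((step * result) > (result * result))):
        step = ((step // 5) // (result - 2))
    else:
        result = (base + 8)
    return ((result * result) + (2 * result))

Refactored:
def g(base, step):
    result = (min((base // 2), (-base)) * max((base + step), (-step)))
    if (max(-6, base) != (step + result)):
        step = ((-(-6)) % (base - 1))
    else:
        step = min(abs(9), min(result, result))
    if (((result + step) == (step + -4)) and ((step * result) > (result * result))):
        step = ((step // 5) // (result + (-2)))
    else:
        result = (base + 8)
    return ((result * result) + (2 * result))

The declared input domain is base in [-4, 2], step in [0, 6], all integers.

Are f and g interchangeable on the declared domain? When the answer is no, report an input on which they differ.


At base=-4, step=5: f gives 0, g gives 24.
verdict: not equivalent; witness: base=-4, step=5


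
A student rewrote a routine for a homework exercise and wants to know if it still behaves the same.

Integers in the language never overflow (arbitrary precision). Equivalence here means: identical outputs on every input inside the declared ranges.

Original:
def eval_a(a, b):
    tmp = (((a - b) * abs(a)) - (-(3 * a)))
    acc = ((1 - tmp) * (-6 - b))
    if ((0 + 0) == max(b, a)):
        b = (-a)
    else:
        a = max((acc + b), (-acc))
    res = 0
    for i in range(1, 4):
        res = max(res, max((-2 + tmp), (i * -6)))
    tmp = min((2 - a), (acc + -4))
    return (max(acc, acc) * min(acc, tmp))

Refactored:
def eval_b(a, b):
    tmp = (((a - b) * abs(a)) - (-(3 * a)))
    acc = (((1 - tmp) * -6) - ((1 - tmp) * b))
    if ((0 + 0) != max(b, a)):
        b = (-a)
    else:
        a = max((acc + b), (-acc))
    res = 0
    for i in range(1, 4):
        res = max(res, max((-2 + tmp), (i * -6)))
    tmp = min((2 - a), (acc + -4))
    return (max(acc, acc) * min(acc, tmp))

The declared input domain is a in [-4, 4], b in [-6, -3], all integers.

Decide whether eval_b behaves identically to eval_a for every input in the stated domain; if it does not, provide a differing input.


Take a=1, b=-5.
eval_a: tmp = 9; acc = 8; ((0 + 0) == max(b, a)) -> false; a = 3; res = 0; [i=1]; res = 7; [i=2]; res = 7; [i=3]; res = 7; tmp = -1; return -8
eval_b: tmp = 9; acc = 8; ((0 + 0) != max(b, a)) -> true; b = -1; res = 0; [i=1]; res = 7; [i=2]; res = 7; [i=3]; res = 7; tmp = 1; return 8
-8 vs 8 — the two versions disagree here.
verdict: not equivalent; witness: a=1, b=-5


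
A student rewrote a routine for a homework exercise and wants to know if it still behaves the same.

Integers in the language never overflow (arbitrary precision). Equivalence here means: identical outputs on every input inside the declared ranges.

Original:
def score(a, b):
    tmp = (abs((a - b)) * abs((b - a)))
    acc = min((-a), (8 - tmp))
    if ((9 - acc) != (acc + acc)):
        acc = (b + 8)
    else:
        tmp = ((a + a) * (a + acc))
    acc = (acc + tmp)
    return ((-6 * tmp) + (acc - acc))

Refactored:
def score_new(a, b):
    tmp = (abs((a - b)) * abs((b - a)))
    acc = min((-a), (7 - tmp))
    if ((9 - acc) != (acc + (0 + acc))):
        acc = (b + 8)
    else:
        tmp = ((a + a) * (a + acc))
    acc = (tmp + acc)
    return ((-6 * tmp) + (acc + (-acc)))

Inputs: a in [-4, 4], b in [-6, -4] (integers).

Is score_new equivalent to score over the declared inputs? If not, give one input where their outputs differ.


These are not equivalent — on a=-4, b=-6 the outputs split (-24 vs -48).
score: tmp := 4 | acc := 4 | ((9 - acc) != (acc + acc)): true | acc := 2 | acc := 6 | result -24
score_new: tmp := 4 | acc := 3 | ((9 - acc) != (acc + (0 + acc))): false | tmp := 8 | acc := 11 | result -48
verdict: not equivalent; witness: a=-4, b=-6


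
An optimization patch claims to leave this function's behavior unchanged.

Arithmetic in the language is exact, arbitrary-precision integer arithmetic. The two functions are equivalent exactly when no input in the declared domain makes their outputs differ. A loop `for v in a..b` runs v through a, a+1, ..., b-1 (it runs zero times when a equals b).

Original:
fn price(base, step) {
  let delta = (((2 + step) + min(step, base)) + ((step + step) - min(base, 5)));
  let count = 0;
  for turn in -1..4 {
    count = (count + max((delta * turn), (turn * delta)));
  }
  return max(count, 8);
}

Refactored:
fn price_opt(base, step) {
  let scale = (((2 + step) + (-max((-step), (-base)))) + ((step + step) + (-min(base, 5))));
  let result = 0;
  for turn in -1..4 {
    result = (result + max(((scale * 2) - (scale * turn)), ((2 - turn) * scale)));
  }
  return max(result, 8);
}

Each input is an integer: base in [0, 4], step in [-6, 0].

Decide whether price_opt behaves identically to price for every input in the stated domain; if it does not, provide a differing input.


Equivalent — the differences include arithmetic usage differs; and min/max/abs usage differs; and local variable names differ; and constant usage differs, yet no declared input distinguishes the two.
Spot check at base=1, step=0 — price: delta=1, then count=0, then (turn=-1), then count=-1, then (turn=0), then count=-1, then (turn=1), then count=0, then (turn=2), then count=2, then (turn=3), then count=5, then returns 8. price_opt: scale=1, then result=0, then (turn=-1), then result=3, then (turn=0), then result=5, then (turn=1), then result=6, then (turn=2), then result=6, then (turn=3), then result=5, then returns 8. Both give 8.
An exhaustive pass over the 35 declared inputs shows identical outputs.
verdict: equivalent


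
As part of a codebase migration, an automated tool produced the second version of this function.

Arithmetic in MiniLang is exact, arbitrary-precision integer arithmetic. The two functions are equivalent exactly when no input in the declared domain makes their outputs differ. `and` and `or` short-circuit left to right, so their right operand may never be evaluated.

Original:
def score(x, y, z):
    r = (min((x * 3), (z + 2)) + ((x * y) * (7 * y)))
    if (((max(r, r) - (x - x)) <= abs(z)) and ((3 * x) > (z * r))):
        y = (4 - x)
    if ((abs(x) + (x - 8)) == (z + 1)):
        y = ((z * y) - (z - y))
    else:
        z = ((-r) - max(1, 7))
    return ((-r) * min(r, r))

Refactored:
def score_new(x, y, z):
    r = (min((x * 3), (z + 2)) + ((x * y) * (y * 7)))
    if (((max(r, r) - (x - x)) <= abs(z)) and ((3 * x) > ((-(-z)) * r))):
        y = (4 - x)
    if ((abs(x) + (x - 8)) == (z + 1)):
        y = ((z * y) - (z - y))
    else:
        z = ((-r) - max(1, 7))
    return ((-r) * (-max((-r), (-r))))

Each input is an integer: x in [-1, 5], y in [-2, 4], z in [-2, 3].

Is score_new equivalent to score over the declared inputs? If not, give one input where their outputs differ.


Reading the diff, among the changes: min/max/abs usage differs.
One worked example (x=1, y=2, z=3) — score: r := 31 | (((max(r, r) - (x - x)) <= abs(z)) and ((3 * x) > (z * r))): false | ((abs(x) + (x - 8)) == (z + 1)): false | z := -38 | result -961; score_new: r := 31 | (((max(r, r) - (x - x)) <= abs(z)) and ((3 * x) > ((-(-z)) * r))): false | ((abs(x) + (x - 8)) == (z + 1)): false | z := -38 | result -961; agreement on -961.
Checked all 294 inputs in the declared domain: the outputs agree on every one.
verdict: equivalent


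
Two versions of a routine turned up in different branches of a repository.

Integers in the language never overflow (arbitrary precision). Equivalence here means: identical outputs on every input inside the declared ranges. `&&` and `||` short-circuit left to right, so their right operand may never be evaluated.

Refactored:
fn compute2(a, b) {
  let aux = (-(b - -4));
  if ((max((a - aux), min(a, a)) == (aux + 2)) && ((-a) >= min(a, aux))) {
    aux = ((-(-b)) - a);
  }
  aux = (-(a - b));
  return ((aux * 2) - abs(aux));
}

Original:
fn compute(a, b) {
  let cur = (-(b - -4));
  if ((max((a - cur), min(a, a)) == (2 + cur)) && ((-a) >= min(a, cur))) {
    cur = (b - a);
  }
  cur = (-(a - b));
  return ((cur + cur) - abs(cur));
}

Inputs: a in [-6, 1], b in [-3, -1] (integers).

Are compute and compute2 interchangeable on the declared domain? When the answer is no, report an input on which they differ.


The two are interchangeable: local variable names differ, plus arithmetic usage differs, plus constant usage differs, and every declared input agrees.
Tracing a=-1, b=-3: compute: cur becomes -1; next ((max((a - cur), min(a, a)) == (2 + cur)) && ((-a) >= min(a, cur))) evaluates to false; next cur becomes -2; next final value -6 | compute2: aux becomes -1; next ((max((a - aux), min(a, a)) == (aux + 2)) && ((-a) >= min(a, aux))) evaluates to false; next aux becomes -2; next final value -6 — matching result -6.
Across all 24 domain points the two functions coincide.
verdict: equivalent


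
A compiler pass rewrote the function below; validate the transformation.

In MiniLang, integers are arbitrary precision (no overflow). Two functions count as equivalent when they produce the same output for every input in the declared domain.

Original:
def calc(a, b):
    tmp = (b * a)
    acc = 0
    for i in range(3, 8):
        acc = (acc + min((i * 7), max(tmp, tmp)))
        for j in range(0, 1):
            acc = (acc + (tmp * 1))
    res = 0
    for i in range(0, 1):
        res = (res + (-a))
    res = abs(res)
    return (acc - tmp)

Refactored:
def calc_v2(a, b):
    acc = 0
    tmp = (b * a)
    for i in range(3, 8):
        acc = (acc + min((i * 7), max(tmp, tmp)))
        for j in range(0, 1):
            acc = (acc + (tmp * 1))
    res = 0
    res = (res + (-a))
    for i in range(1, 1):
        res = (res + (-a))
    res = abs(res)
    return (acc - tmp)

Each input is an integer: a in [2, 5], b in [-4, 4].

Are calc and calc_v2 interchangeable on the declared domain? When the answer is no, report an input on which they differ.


Reading the diff, among the changes: statement counts differ; and loop structure differs; and arithmetic usage differs.
Spot check at a=3, b=4 — calc: tmp = 12; acc = 0; [i=3]; acc = 12; [j=0]; acc = 24; [i=4]; acc = 36; [j=0]; acc = 48; [i=5]; acc = 60; [j=0]; acc = 72; [i=6]; acc = 84; [j=0]; acc = 96; [i=7]; acc = 108; [j=0]; acc = 120; res = 0; [i=0]; res = -3; res = 3; return 108. calc_v2: acc = 0; tmp = 12; [i=3]; acc = 12; [j=0]; acc = 24; [i=4]; acc = 36; [j=0]; acc = 48; [i=5]; acc = 60; [j=0]; acc = 72; [i=6]; acc = 84; [j=0]; acc = 96; [i=7]; acc = 108; [j=0]; acc = 120; res = 0; res = -3; the i loop: no iterations; res = 3; return 108. Both give 108.
Every one of the 36 inputs gives matching results.
verdict: equivalent


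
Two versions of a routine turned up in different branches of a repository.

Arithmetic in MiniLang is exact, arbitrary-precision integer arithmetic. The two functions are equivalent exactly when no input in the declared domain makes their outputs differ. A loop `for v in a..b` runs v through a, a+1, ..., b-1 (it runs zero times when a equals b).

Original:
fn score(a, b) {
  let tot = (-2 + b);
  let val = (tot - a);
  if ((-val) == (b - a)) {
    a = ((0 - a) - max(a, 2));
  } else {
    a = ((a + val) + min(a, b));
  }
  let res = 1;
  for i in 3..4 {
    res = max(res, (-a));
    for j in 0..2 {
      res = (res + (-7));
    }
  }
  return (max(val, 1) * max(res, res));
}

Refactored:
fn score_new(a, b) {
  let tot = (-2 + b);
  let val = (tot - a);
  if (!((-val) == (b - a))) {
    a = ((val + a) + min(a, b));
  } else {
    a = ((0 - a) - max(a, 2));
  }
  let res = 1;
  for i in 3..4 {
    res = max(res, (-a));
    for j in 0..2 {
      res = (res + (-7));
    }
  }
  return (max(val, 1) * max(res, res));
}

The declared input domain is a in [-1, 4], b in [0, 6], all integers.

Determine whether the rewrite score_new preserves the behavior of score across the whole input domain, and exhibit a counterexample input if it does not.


Behavior is preserved: although boolean connective usage differs, the outputs never diverge.
As a probe, take a=4, b=2: score runs tot becomes 0; next val becomes -4; next ((-val) == (b - a)) evaluates to false; next a becomes 2; next res becomes 1; next at i=3:; next res becomes 1; next at j=0:; next res becomes -6; next at j=1:; next res becomes -13; next final value -13; score_new runs tot becomes 0; next val becomes -4; next (!((-val) == (b - a))) evaluates to true; next a becomes 2; next res becomes 1; next at i=3:; next res becomes 1; next at j=0:; next res becomes -6; next at j=1:; next res becomes -13; next final value -13; both end at -13.
Sweeping the whole domain (42 inputs) finds no disagreement.
verdict: equivalent


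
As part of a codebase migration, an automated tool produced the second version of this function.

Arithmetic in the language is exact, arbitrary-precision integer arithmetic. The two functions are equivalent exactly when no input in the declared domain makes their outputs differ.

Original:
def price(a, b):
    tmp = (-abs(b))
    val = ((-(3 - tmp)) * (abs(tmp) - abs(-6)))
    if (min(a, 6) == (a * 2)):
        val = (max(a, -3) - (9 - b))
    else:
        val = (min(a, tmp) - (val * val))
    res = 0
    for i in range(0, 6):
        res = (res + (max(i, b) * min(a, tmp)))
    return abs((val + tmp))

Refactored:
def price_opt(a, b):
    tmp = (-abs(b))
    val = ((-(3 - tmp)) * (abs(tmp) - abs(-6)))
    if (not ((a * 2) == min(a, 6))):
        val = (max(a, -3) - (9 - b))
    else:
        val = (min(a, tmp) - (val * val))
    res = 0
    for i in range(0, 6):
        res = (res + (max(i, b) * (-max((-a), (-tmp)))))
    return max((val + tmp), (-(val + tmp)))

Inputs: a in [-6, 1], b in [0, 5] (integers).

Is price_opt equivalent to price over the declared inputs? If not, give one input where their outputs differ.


These are not equivalent — on a=-6, b=0 the outputs split (330 vs 12).
price: tmp becomes 0; next val becomes 18; next (min(a, 6) == (a * 2)) evaluates to false; next val becomes -330; next res becomes 0; next at i=0:; next res becomes 0; next at i=1:; next res becomes -6; next at i=2:; next res becomes -18; next at i=3:; next res becomes -36; next at i=4:; next res becomes -60; next at i=5:; next res becomes -90; next final value 330
price_opt: tmp becomes 0; next val becomes 18; next (not ((a * 2) == min(a, 6))) evaluates to true; next val becomes -12; next res becomes 0; next at i=0:; next res becomes 0; next at i=1:; next res becomes -6; next at i=2:; next res becomes -18; next at i=3:; next res becomes -36; next at i=4:; next res becomes -60; next at i=5:; next res becomes -90; next final value 12
verdict: not equivalent; witness: a=-6, b=0


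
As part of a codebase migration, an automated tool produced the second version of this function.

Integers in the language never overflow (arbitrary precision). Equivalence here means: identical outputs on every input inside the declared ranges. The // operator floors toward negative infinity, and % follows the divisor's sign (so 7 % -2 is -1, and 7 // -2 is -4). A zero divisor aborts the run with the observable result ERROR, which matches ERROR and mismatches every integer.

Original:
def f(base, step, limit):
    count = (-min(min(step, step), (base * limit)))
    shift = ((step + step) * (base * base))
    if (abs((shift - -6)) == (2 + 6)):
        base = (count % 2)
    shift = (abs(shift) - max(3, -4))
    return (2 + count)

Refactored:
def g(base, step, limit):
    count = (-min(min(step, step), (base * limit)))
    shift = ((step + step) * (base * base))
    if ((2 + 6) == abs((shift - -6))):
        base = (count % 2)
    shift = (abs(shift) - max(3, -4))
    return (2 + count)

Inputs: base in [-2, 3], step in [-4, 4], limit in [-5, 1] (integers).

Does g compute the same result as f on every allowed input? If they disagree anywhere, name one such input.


Comparing the listings, the differences include: same computation, different form.
Spot check at base=3, step=-2, limit=-4 — f: count=12, then shift=-36, then (abs((shift - -6)) == (2 + 6)) is false, then shift=33, then returns 14. g: count=12, then shift=-36, then ((2 + 6) == abs((shift - -6))) is false, then shift=33, then returns 14. Both give 14.
Checked all 378 inputs in the declared domain: the outputs agree on every one.
verdict: equivalent


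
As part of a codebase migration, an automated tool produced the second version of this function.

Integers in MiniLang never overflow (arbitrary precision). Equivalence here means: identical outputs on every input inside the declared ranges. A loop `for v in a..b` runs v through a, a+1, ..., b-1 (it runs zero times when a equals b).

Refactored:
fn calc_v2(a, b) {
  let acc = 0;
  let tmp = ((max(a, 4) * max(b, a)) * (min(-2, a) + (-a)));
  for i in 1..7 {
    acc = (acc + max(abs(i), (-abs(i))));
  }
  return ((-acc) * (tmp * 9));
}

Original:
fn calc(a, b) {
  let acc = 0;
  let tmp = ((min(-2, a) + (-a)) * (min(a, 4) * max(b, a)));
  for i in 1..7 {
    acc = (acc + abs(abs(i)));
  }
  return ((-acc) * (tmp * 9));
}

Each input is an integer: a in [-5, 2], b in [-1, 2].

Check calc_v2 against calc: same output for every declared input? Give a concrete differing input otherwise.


Evaluate both at a=-1, b=-1.
calc: acc := 0 | tmp := -1 | iter i=1: | acc := 1 | iter i=2: | acc := 3 | iter i=3: | acc := 6 | iter i=4: | acc := 10 | iter i=5: | acc := 15 | iter i=6: | acc := 21 | result 189
calc_v2: acc := 0 | tmp := 4 | iter i=1: | acc := 1 | iter i=2: | acc := 3 | iter i=3: | acc := 6 | iter i=4: | acc := 10 | iter i=5: | acc := 15 | iter i=6: | acc := 21 | result -756
189 and -756 differ, so these are not the same function on this domain.
verdict: not equivalent; witness: a=-1, b=-1


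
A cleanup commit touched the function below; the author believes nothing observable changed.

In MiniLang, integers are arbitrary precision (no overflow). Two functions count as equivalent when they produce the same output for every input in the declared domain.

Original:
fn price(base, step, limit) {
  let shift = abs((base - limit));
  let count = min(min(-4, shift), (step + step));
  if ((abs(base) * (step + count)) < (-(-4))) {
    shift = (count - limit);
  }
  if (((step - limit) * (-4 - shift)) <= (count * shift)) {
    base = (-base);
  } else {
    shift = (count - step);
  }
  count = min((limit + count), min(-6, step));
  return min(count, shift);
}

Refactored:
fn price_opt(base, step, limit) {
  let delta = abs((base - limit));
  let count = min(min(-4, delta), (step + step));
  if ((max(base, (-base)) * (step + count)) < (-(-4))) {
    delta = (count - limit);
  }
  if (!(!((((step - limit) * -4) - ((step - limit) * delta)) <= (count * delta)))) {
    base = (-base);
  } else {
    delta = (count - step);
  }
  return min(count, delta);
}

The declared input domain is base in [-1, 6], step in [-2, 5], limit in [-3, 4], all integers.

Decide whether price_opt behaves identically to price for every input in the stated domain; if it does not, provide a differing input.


Not equivalent: base=-1, step=-2, limit=-3 separates them (-7 vs -4).
price: shift becomes 2; next count becomes -4; next ((abs(base) * (step + count)) < (-(-4))) evaluates to true; next shift becomes -1; next (((step - limit) * (-4 - shift)) <= (count * shift)) evaluates to true; next base becomes 1; next count becomes -7; next final value -7
price_opt: delta becomes 2; next count becomes -4; next ((max(base, (-base)) * (step + count)) < (-(-4))) evaluates to true; next delta becomes -1; next (!(!((((step - limit) * -4) - ((step - limit) * delta)) <= (count * delta)))) evaluates to true; next base becomes 1; next final value -4
verdict: not equivalent; witness: base=-1, step=-2, limit=-3


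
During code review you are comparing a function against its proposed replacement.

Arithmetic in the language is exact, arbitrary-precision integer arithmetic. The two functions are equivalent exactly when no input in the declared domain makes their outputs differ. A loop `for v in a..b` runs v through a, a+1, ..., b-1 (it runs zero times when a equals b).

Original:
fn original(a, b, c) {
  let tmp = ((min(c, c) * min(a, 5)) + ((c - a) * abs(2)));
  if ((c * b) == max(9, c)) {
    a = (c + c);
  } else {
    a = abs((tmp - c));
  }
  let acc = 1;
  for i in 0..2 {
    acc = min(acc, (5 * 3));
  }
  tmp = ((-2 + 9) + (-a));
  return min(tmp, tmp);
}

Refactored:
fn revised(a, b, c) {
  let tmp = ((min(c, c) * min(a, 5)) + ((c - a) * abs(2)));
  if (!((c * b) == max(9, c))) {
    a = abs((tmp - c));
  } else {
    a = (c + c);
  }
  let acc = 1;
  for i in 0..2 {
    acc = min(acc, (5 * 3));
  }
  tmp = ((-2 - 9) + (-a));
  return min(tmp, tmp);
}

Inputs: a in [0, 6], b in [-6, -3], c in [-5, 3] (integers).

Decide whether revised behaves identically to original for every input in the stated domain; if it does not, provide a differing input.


There is a counterexample at a=0, b=-6, c=-5: 2 on one side, -16 on the other.
original: tmp becomes -10; next ((c * b) == max(9, c)) evaluates to false; next a becomes 5; next acc becomes 1; next at i=0:; next acc becomes 1; next at i=1:; next acc becomes 1; next tmp becomes 2; next final value 2
revised: tmp becomes -10; next (!((c * b) == max(9, c))) evaluates to true; next a becomes 5; next acc becomes 1; next at i=0:; next acc becomes 1; next at i=1:; next acc becomes 1; next tmp becomes -16; next final value -16
verdict: not equivalent; witness: a=0, b=-6, c=-5


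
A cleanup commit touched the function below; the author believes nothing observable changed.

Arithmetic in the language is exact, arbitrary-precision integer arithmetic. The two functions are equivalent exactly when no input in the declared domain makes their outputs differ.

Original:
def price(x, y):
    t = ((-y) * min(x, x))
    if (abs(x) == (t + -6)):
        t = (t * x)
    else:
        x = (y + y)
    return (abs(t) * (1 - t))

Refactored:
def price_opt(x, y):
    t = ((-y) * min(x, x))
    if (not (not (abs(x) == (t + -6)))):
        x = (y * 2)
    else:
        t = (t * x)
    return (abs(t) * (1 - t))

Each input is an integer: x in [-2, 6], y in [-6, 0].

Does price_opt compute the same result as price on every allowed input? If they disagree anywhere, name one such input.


Try x=-2, y=-6.
price: t := -12 | (abs(x) == (t + -6)): false | x := -12 | result 156
price_opt: t := -12 | (not (not (abs(x) == (t + -6)))): false | t := 24 | result -552
156 vs -552 — the two versions disagree here.
verdict: not equivalent; witness: x=-2, y=-6


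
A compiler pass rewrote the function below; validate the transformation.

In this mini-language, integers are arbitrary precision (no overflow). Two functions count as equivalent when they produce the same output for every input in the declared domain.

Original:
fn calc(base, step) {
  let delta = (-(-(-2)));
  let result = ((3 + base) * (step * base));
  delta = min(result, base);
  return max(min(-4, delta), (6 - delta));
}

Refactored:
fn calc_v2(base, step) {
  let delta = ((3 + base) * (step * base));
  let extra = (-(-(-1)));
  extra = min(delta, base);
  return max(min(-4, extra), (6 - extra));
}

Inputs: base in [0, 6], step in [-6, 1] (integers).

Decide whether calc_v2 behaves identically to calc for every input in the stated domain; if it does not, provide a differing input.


The one real change (`-2` became `-1`) has no effect anywhere in the declared ranges.
Tracing base=0, step=-4: calc: delta := -2 | result := 0 | delta := 0 | result 6 | calc_v2: delta := 0 | extra := -1 | extra := 0 | result 6 — matching result 6.
An exhaustive pass over the 56 declared inputs shows identical outputs.
verdict: equivalent


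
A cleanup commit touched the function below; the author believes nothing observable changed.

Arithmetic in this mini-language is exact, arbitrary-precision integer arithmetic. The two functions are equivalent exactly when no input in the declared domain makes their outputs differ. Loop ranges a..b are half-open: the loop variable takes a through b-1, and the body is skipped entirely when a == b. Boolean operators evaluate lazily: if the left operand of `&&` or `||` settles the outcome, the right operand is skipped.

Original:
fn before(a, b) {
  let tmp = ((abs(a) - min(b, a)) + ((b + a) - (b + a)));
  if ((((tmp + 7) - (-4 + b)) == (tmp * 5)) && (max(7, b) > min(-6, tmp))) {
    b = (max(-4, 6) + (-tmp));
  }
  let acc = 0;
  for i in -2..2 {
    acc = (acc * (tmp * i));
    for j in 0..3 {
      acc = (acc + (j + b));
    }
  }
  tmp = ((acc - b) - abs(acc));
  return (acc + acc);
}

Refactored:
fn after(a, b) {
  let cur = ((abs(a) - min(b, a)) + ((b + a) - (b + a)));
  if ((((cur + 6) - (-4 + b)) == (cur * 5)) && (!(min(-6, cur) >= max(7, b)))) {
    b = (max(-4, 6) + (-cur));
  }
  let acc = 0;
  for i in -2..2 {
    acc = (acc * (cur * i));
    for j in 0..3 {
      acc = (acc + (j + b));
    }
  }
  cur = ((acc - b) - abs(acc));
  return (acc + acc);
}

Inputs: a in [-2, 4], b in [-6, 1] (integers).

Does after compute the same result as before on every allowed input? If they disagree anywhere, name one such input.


These are not equivalent — on a=-1, b=-2 the outputs split (-24 vs 96).
before: tmp := 3 | ((((tmp + 7) - (-4 + b)) == (tmp * 5)) && (max(7, b) > min(-6, tmp))): false | acc := 0 | iter i=-2: | acc := 0 | iter j=0: | acc := -2 | iter j=1: | acc := -3 | iter j=2: | acc := -3 | iter i=-1: | acc := 9 | iter j=0: | acc := 7 | iter j=1: | acc := 6 | iter j=2: | acc := 6 | iter i=0: | acc := 0 | iter j=0: | acc := -2 | iter j=1: | acc := -3 | iter j=2: | acc := -3 | iter i=1: | acc := -9 | iter j=0: | acc := -11 | iter j=1: | acc := -12 | iter j=2: | acc := -12 | tmp := -22 | result -24
after: cur := 3 | ((((cur + 6) - (-4 + b)) == (cur * 5)) && (!(min(-6, cur) >= max(7, b)))): true | b := 3 | acc := 0 | iter i=-2: | acc := 0 | iter j=0: | acc := 3 | iter j=1: | acc := 7 | iter j=2: | acc := 12 | iter i=-1: | acc := -36 | iter j=0: | acc := -33 | iter j=1: | acc := -29 | iter j=2: | acc := -24 | iter i=0: | acc := 0 | iter j=0: | acc := 3 | iter j=1: | acc := 7 | iter j=2: | acc := 12 | iter i=1: | acc := 36 | iter j=0: | acc := 39 | iter j=1: | acc := 43 | iter j=2: | acc := 48 | cur := -3 | result 96
verdict: not equivalent; witness: a=-1, b=-2


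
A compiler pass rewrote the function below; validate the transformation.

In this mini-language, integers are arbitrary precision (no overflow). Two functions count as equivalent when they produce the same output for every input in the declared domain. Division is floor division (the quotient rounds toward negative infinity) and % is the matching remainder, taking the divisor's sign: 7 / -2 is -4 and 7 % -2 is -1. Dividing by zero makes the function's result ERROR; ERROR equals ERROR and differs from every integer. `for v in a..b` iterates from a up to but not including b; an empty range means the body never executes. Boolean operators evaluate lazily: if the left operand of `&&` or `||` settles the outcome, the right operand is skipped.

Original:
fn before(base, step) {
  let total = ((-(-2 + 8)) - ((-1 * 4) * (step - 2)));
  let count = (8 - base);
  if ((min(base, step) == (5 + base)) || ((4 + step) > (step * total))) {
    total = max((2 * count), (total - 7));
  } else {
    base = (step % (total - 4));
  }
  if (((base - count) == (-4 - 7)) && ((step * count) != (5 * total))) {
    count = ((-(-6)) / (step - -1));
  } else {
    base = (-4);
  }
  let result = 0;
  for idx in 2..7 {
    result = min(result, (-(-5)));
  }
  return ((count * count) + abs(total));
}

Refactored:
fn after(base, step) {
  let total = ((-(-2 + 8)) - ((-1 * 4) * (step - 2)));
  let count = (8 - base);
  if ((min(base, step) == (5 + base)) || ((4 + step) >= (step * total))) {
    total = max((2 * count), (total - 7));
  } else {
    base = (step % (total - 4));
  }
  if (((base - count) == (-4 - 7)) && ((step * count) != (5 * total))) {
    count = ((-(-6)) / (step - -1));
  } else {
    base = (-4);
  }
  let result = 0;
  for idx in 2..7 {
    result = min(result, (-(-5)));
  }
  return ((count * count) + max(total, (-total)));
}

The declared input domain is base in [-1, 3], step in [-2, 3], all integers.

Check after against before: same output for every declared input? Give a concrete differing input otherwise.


Although `((4 + step) > (step * total))` became `((4 + step) >= (step * total))`, no input in the stated domain can expose it.
Tracing base=0, step=3: before: total=-2, then count=8, then ((min(base, step) == (5 + base)) || ((4 + step) > (step * total))) is true, then total=16, then (((base - count) == (-4 - 7)) && ((step * count) != (5 * total))) is false, then base=-4, then result=0, then (idx=2), then result=0, then (idx=3), then result=0, then (idx=4), then result=0, then (idx=5), then result=0, then (idx=6), then result=0, then returns 80 | after: total=-2, then count=8, then ((min(base, step) == (5 + base)) || ((4 + step) >= (step * total))) is true, then total=16, then (((base - count) == (-4 - 7)) && ((step * count) != (5 * total))) is false, then base=-4, then result=0, then (idx=2), then result=0, then (idx=3), then result=0, then (idx=4), then result=0, then (idx=5), then result=0, then (idx=6), then result=0, then returns 80 — matching result 80.
Sweeping the whole domain (30 inputs) finds no disagreement.
verdict: equivalent


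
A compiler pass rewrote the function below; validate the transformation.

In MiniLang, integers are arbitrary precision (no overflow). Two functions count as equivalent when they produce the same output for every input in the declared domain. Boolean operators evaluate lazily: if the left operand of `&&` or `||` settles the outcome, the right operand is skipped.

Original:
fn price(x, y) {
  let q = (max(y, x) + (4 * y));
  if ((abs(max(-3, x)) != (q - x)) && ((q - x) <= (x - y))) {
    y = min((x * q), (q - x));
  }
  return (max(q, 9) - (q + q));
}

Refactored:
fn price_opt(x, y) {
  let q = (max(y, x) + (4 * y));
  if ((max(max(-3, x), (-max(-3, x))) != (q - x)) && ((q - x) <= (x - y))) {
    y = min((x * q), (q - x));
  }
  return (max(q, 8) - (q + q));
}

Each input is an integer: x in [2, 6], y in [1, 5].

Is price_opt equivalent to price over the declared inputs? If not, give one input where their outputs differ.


Not equivalent: x=2, y=1 separates them (-3 vs -4).
price: q = 6; ((abs(max(-3, x)) != (q - x)) && ((q - x) <= (x - y))) -> false; return -3
price_opt: q = 6; ((max(max(-3, x), (-max(-3, x))) != (q - x)) && ((q - x) <= (x - y))) -> false; return -4
verdict: not equivalent; witness: x=2, y=1
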